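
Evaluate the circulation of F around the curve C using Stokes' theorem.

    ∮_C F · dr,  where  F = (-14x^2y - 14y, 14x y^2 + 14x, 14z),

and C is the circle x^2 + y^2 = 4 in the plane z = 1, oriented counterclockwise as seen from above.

Let S be the flat disk x^2 + y^2 ≤ 4 in the plane z = 1, with upward unit normal n̂ = ẑ. By Stokes' theorem,

    ∮_C F · dr = ∬_S (∇ × F) · n̂ dS = ∬_D (curl F)_z dA,

where D is the disk x^2 + y^2 ≤ 4.

Compute the curl of F = (-14x^2y - 14y, 14x y^2 + 14x, 14z):
    (∇ × F)_x = ∂F_z/∂y - ∂F_y/∂z = 0,
    (∇ × F)_y = ∂F_x/∂z - ∂F_z/∂x = 0,
    (∇ × F)_z = ∂F_y/∂x - ∂F_x/∂y = 14x^2 + 14y^2 + 28.

On z = 1, (curl F)_z = 14x^2 + 14y^2 + 28.

Convert to polar (x = r cos θ, y = r sin θ, dA = r dr dθ); the integrand becomes 14r^2 + 28, so

    ∬_D (curl F)_z dA = ∫_0^{2π} ∫_0^{2} (14r^2 + 28) · r dr dθ.

Inner (r from 0 to 2): 112.
Outer (θ from 0 to 2π): 224π.

Therefore ∮_C F · dr = 224π.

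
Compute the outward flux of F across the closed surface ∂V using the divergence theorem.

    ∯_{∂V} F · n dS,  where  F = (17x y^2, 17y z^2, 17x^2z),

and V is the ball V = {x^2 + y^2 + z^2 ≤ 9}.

By the divergence theorem,

    ∯_{∂V} F · n dS = ∭_V (∇ · F) dV.

Compute the divergence:
    ∇ · F = ∂F_x/∂x + ∂F_y/∂y + ∂F_z/∂z = 17y^2 + 17z^2 + 17x^2 = 17x^2 + 17y^2 + 17z^2.

In spherical coordinates, x = ρ sin(φ) cos(θ), y = ρ sin(φ) sin(θ), z = ρ cos(φ), dV = ρ^2 sin(φ) dρ dφ dθ, with 0 ≤ ρ ≤ 3, 0 ≤ φ ≤ π, 0 ≤ θ ≤ 2π.

The integrand, after substitution and multiplying by the volume element, becomes (17ρ^2) · ρ^2 sin(φ), so

    ∭_V (∇·F) dV = ∫_0^{2π} ∫_0^{π} ∫_0^{3} (17ρ^2) · ρ^2 sin(φ) dρ dφ dθ.

Inner (ρ from 0 to 3): 4131sin(φ)/5.
Middle (φ from 0 to π): 8262/5.
Outer (θ from 0 to 2π): 16524π/5.

Therefore ∯_{∂V} F · n dS = 16524π/5.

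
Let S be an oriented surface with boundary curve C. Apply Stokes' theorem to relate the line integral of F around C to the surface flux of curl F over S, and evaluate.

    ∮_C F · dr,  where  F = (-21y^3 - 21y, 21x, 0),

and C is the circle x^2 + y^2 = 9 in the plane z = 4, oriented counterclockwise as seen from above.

Let S be the flat disk x^2 + y^2 ≤ 9 in the plane z = 4, with upward unit normal n̂ = ẑ. By Stokes' theorem,

    ∮_C F · dr = ∬_S (∇ × F) · n̂ dS = ∬_D (curl F)_z dA,

where D is the disk x^2 + y^2 ≤ 9.

Compute the curl of F = (-21y^3 - 21y, 21x, 0):
    (∇ × F)_x = ∂F_z/∂y - ∂F_y/∂z = 0,
    (∇ × F)_y = ∂F_x/∂z - ∂F_z/∂x = 0,
    (∇ × F)_z = ∂F_y/∂x - ∂F_x/∂y = 63y^2 + 42.

On z = 4, (curl F)_z = 63y^2 + 42.

Convert to polar (x = r cos θ, y = r sin θ, dA = r dr dθ); the integrand becomes 63r^2sin(θ)^2 + 42, so

    ∬_D (curl F)_z dA = ∫_0^{2π} ∫_0^{3} (63r^2sin(θ)^2 + 42) · r dr dθ.

Inner (r from 0 to 3): 5103sin(θ)^2/4 + 189.
Outer (θ from 0 to 2π): 6615π/4.

Therefore ∮_C F · dr = 6615π/4.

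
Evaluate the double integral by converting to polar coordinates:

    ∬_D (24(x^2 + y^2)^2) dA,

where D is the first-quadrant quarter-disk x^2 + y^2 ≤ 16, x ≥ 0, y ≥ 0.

The region D is 0 ≤ r ≤ 4, 0 ≤ θ ≤ π/2 in polar coordinates, where x = r cos(θ), y = r sin(θ), and dA = r dr dθ.

Under the substitution, the integrand becomes 24r^4, so

    ∬_D (24(x^2 + y^2)^2) dA = ∫_{0}^{π/2} ∫_{0}^{4} (24r^4) · r dr dθ.

Inner integral (in r): ∫_{0}^{4} (24r^4) · r dr = 16384.

Outer integral (in θ): ∫_{0}^{π/2} (16384) dθ = 8192π.

Therefore ∬_D (24(x^2 + y^2)^2) dA = 8192π.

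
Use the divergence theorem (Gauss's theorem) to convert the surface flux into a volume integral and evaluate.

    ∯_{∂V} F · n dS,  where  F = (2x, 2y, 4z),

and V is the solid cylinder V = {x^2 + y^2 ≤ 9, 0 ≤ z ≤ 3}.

By the divergence theorem,

    ∯_{∂V} F · n dS = ∭_V (∇ · F) dV.

Compute the divergence:
    ∇ · F = ∂F_x/∂x + ∂F_y/∂y + ∂F_z/∂z = 2 + 2 + 4 = 8.

In cylindrical coordinates, x = r cos(θ), y = r sin(θ), z = z, dV = r dr dθ dz, with 0 ≤ r ≤ 3, 0 ≤ θ ≤ 2π, 0 ≤ z ≤ 3.

The integrand, after substitution and multiplying by the volume element, becomes (8) · r, so

    ∭_V (∇·F) dV = ∫_0^{2π} ∫_0^{3} ∫_0^{3} (8) · r dz dr dθ.

Inner (z from 0 to 3): 24r.
Middle (r from 0 to 3): 108.
Outer (θ from 0 to 2π): 216π.

Therefore ∯_{∂V} F · n dS = 216π.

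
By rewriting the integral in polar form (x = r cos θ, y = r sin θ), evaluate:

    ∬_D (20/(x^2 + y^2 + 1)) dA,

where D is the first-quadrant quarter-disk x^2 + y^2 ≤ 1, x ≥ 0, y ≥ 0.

The region D is 0 ≤ r ≤ 1, 0 ≤ θ ≤ π/2 in polar coordinates, where x = r cos(θ), y = r sin(θ), and dA = r dr dθ.

Under the substitution, the integrand becomes 20/(r^2 + 1), so

    ∬_D (20/(x^2 + y^2 + 1)) dA = ∫_{0}^{π/2} ∫_{0}^{1} (20/(r^2 + 1)) · r dr dθ.

Inner integral (in r): ∫_{0}^{1} (20/(r^2 + 1)) · r dr = log(1024).

Outer integral (in θ): ∫_{0}^{π/2} (log(1024)) dθ = 5π log(2).

Therefore ∬_D (20/(x^2 + y^2 + 1)) dA = 5π log(2).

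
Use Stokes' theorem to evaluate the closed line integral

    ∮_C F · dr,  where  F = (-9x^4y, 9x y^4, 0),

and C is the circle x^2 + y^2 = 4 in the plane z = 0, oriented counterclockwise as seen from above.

Let S be the flat disk x^2 + y^2 ≤ 4 in the plane z = 0, with upward unit normal n̂ = ẑ. By Stokes' theorem,

    ∮_C F · dr = ∬_S (∇ × F) · n̂ dS = ∬_D (curl F)_z dA,

where D is the disk x^2 + y^2 ≤ 4.

Compute the curl of F = (-9x^4y, 9x y^4, 0):
    (∇ × F)_x = ∂F_z/∂y - ∂F_y/∂z = 0,
    (∇ × F)_y = ∂F_x/∂z - ∂F_z/∂x = 0,
    (∇ × F)_z = ∂F_y/∂x - ∂F_x/∂y = 9x^4 + 9y^4.

On z = 0, (curl F)_z = 9x^4 + 9y^4.

Convert to polar (x = r cos θ, y = r sin θ, dA = r dr dθ); the integrand becomes 9r^4(sin(θ)^4 + cos(θ)^4), so

    ∬_D (curl F)_z dA = ∫_0^{2π} ∫_0^{2} (9r^4(sin(θ)^4 + cos(θ)^4)) · r dr dθ.

Inner (r from 0 to 2): 96sin(θ)^4 + 96cos(θ)^4.
Outer (θ from 0 to 2π): 144π.

Therefore ∮_C F · dr = 144π.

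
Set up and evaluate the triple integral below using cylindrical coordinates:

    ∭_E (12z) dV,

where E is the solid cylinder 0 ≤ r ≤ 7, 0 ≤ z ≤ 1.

In cylindrical coordinates, x = r cos(θ), y = r sin(θ), z = z, and dV = r dr dθ dz.

The integrand becomes 12z, so

    ∭_E (12z) dV = ∫_{0}^{2π} ∫_{0}^{7} ∫_{0}^{1} (12z) · r dz dr dθ.

Inner (z): 6r.
Middle (r from 0 to 7): 147.
Outer (θ): 294π.

Therefore the triple integral equals 294π.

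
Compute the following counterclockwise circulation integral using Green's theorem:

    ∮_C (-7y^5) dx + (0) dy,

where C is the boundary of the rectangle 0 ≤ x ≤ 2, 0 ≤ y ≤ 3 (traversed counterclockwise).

Green's theorem converts the closed line integral into a double integral over the enclosed region D:

    ∮_C P dx + Q dy = ∬_D (∂Q/∂x - ∂P/∂y) dA.

Here P = -7y^5, Q = 0, so

    ∂Q/∂x = 0,    ∂P/∂y = -35y^4,
    ∂Q/∂x - ∂P/∂y = 35y^4.

D is the region 0 ≤ x ≤ 2, 0 ≤ y ≤ 3. Evaluating the double integral:

    ∬_D (35y^4) dA = ∫_0^{2} ∫_0^{3} (35y^4) dy dx.

Inner (y from 0 to 3): 1701.
Outer (x from 0 to 2): 3402.

Therefore ∮_C P dx + Q dy = 3402.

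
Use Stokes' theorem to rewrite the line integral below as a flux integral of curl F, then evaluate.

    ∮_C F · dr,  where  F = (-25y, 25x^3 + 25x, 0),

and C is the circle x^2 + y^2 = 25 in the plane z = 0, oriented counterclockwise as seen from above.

Let S be the flat disk x^2 + y^2 ≤ 25 in the plane z = 0, with upward unit normal n̂ = ẑ. By Stokes' theorem,

    ∮_C F · dr = ∬_S (∇ × F) · n̂ dS = ∬_D (curl F)_z dA,

where D is the disk x^2 + y^2 ≤ 25.

Compute the curl of F = (-25y, 25x^3 + 25x, 0):
    (∇ × F)_x = ∂F_z/∂y - ∂F_y/∂z = 0,
    (∇ × F)_y = ∂F_x/∂z - ∂F_z/∂x = 0,
    (∇ × F)_z = ∂F_y/∂x - ∂F_x/∂y = 75x^2 + 50.

On z = 0, (curl F)_z = 75x^2 + 50.

Convert to polar (x = r cos θ, y = r sin θ, dA = r dr dθ); the integrand becomes 75r^2cos(θ)^2 + 50, so

    ∬_D (curl F)_z dA = ∫_0^{2π} ∫_0^{5} (75r^2cos(θ)^2 + 50) · r dr dθ.

Inner (r from 0 to 5): 46875cos(θ)^2/4 + 625.
Outer (θ from 0 to 2π): 51875π/4.

Therefore ∮_C F · dr = 51875π/4.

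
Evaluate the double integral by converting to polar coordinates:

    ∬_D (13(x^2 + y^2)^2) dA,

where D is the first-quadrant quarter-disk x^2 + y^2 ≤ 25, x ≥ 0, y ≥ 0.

The region D is 0 ≤ r ≤ 5, 0 ≤ θ ≤ π/2 in polar coordinates, where x = r cos(θ), y = r sin(θ), and dA = r dr dθ.

Under the substitution, the integrand becomes 13r^4, so

    ∬_D (13(x^2 + y^2)^2) dA = ∫_{0}^{π/2} ∫_{0}^{5} (13r^4) · r dr dθ.

Inner integral (in r): ∫_{0}^{5} (13r^4) · r dr = 203125/6.

Outer integral (in θ): ∫_{0}^{π/2} (203125/6) dθ = 203125π/12.

Therefore ∬_D (13(x^2 + y^2)^2) dA = 203125π/12.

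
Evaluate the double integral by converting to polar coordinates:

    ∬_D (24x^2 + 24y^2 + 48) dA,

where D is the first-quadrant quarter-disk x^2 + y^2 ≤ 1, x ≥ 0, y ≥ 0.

The region D is 0 ≤ r ≤ 1, 0 ≤ θ ≤ π/2 in polar coordinates, where x = r cos(θ), y = r sin(θ), and dA = r dr dθ.

Under the substitution, the integrand becomes 24r^2 + 48, so

    ∬_D (24x^2 + 24y^2 + 48) dA = ∫_{0}^{π/2} ∫_{0}^{1} (24r^2 + 48) · r dr dθ.

Inner integral (in r): ∫_{0}^{1} (24r^2 + 48) · r dr = 30.

Outer integral (in θ): ∫_{0}^{π/2} (30) dθ = 15π.

Therefore ∬_D (24x^2 + 24y^2 + 48) dA = 15π.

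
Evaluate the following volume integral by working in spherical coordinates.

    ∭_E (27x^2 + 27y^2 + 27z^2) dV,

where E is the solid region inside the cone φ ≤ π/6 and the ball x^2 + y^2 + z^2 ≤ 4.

In spherical coordinates, x = ρ sin(φ) cos(θ), y = ρ sin(φ) sin(θ), z = ρ cos(φ), and dV = ρ^2 sin(φ) dρ dφ dθ.

The integrand becomes 27ρ^2, so

    ∭_E (27x^2 + 27y^2 + 27z^2) dV = ∫_{0}^{2π} ∫_{0}^{π/6} ∫_{0}^{2} (27ρ^2) · ρ^2 sin(φ) dρ dφ dθ.

Inner (ρ): 864sin(φ)/5.
Middle (φ): 864/5 - 432sqrt(3)/5.
Outer (θ): 864π (2 - sqrt(3))/5.

Therefore the triple integral equals 864π (2 - sqrt(3))/5.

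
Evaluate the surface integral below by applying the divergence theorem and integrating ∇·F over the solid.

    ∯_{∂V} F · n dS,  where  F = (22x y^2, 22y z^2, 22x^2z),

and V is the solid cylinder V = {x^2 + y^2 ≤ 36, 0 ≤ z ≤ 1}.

By the divergence theorem,

    ∯_{∂V} F · n dS = ∭_V (∇ · F) dV.

Compute the divergence:
    ∇ · F = ∂F_x/∂x + ∂F_y/∂y + ∂F_z/∂z = 22y^2 + 22z^2 + 22x^2 = 22x^2 + 22y^2 + 22z^2.

In cylindrical coordinates, x = r cos(θ), y = r sin(θ), z = z, dV = r dr dθ dz, with 0 ≤ r ≤ 6, 0 ≤ θ ≤ 2π, 0 ≤ z ≤ 1.

The integrand, after substitution and multiplying by the volume element, becomes (22r^2 + 22z^2) · r, so

    ∭_V (∇·F) dV = ∫_0^{2π} ∫_0^{6} ∫_0^{1} (22r^2 + 22z^2) · r dz dr dθ.

Inner (z from 0 to 1): 22r (r^2 + 1/3).
Middle (r from 0 to 6): 7260.
Outer (θ from 0 to 2π): 14520π.

Therefore ∯_{∂V} F · n dS = 14520π.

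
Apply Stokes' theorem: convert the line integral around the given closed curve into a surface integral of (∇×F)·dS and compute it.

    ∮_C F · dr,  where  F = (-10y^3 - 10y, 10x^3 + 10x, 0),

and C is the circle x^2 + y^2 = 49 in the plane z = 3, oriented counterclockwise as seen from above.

Let S be the flat disk x^2 + y^2 ≤ 49 in the plane z = 3, with upward unit normal n̂ = ẑ. By Stokes' theorem,

    ∮_C F · dr = ∬_S (∇ × F) · n̂ dS = ∬_D (curl F)_z dA,

where D is the disk x^2 + y^2 ≤ 49.

Compute the curl of F = (-10y^3 - 10y, 10x^3 + 10x, 0):
    (∇ × F)_x = ∂F_z/∂y - ∂F_y/∂z = 0,
    (∇ × F)_y = ∂F_x/∂z - ∂F_z/∂x = 0,
    (∇ × F)_z = ∂F_y/∂x - ∂F_x/∂y = 30x^2 + 30y^2 + 20.

On z = 3, (curl F)_z = 30x^2 + 30y^2 + 20.

Convert to polar (x = r cos θ, y = r sin θ, dA = r dr dθ); the integrand becomes 30r^2 + 20, so

    ∬_D (curl F)_z dA = ∫_0^{2π} ∫_0^{7} (30r^2 + 20) · r dr dθ.

Inner (r from 0 to 7): 36995/2.
Outer (θ from 0 to 2π): 36995π.

Therefore ∮_C F · dr = 36995π.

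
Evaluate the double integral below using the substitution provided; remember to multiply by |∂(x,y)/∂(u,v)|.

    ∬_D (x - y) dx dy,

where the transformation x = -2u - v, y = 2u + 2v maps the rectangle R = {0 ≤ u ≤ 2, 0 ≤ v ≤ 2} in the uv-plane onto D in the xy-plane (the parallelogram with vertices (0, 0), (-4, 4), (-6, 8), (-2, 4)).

Compute the Jacobian determinant of (x, y) with respect to (u, v):

    ∂(x,y)/∂(u,v) = | -2  -1 | = (-2)(2) - (-1)(2) = -2.
                   | 2  2 |

Its absolute value is |J| = 2 (the area scaling factor).

Substituting x = -2u - v, y = 2u + 2v into the integrand,

    x - y → -4u - 3v,

so the integral becomes

    ∬_R (-4u - 3v) · |J| du dv = ∫_0^2 ∫_0^2 (-8u - 6v) dv du.

Inner (v): -16u - 12.
Outer (u): -56.

Therefore ∬_D (x - y) dx dy = -56.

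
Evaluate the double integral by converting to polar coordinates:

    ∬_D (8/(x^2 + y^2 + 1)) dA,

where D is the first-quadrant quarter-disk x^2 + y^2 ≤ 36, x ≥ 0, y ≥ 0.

The region D is 0 ≤ r ≤ 6, 0 ≤ θ ≤ π/2 in polar coordinates, where x = r cos(θ), y = r sin(θ), and dA = r dr dθ.

Under the substitution, the integrand becomes 8/(r^2 + 1), so

    ∬_D (8/(x^2 + y^2 + 1)) dA = ∫_{0}^{π/2} ∫_{0}^{6} (8/(r^2 + 1)) · r dr dθ.

Inner integral (in r): ∫_{0}^{6} (8/(r^2 + 1)) · r dr = log(1874161).

Outer integral (in θ): ∫_{0}^{π/2} (log(1874161)) dθ = 2π log(37).

Therefore ∬_D (8/(x^2 + y^2 + 1)) dA = 2π log(37).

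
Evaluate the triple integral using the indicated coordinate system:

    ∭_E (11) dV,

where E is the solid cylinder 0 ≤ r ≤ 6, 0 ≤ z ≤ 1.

In cylindrical coordinates, x = r cos(θ), y = r sin(θ), z = z, and dV = r dr dθ dz.

The integrand becomes 11, so

    ∭_E (11) dV = ∫_{0}^{2π} ∫_{0}^{6} ∫_{0}^{1} (11) · r dz dr dθ.

Inner (z): 11r.
Middle (r from 0 to 6): 198.
Outer (θ): 396π.

Therefore the triple integral equals 396π.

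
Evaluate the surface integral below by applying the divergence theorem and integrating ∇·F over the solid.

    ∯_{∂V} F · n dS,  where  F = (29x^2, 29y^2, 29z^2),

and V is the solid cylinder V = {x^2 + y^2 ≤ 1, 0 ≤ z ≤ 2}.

By the divergence theorem,

    ∯_{∂V} F · n dS = ∭_V (∇ · F) dV.

Compute the divergence:
    ∇ · F = ∂F_x/∂x + ∂F_y/∂y + ∂F_z/∂z = 58x + 58y + 58z.

In cylindrical coordinates, x = r cos(θ), y = r sin(θ), z = z, dV = r dr dθ dz, with 0 ≤ r ≤ 1, 0 ≤ θ ≤ 2π, 0 ≤ z ≤ 2.

The integrand, after substitution and multiplying by the volume element, becomes (58sqrt(2)r sin(θ + π/4) + 58z) · r, so

    ∭_V (∇·F) dV = ∫_0^{2π} ∫_0^{1} ∫_0^{2} (58sqrt(2)r sin(θ + π/4) + 58z) · r dz dr dθ.

Inner (z from 0 to 2): 116r (sqrt(2)r sin(θ + π/4) + 1).
Middle (r from 0 to 1): 116sqrt(2)sin(θ + π/4)/3 + 58.
Outer (θ from 0 to 2π): 116π.

Therefore ∯_{∂V} F · n dS = 116π.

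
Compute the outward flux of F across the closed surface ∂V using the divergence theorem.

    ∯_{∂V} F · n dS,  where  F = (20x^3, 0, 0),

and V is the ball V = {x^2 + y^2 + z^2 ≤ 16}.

By the divergence theorem,

    ∯_{∂V} F · n dS = ∭_V (∇ · F) dV.

Compute the divergence:
    ∇ · F = ∂F_x/∂x + ∂F_y/∂y + ∂F_z/∂z = 60x^2 + 0 + 0 = 60x^2.

In spherical coordinates, x = ρ sin(φ) cos(θ), y = ρ sin(φ) sin(θ), z = ρ cos(φ), dV = ρ^2 sin(φ) dρ dφ dθ, with 0 ≤ ρ ≤ 4, 0 ≤ φ ≤ π, 0 ≤ θ ≤ 2π.

The integrand, after substitution and multiplying by the volume element, becomes (60ρ^2sin(φ)^2cos(θ)^2) · ρ^2 sin(φ), so

    ∭_V (∇·F) dV = ∫_0^{2π} ∫_0^{π} ∫_0^{4} (60ρ^2sin(φ)^2cos(θ)^2) · ρ^2 sin(φ) dρ dφ dθ.

Inner (ρ from 0 to 4): 12288sin(φ)^3cos(θ)^2.
Middle (φ from 0 to π): 16384cos(θ)^2.
Outer (θ from 0 to 2π): 16384π.

Therefore ∯_{∂V} F · n dS = 16384π.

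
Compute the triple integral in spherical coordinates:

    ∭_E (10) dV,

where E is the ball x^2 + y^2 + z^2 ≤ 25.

In spherical coordinates, x = ρ sin(φ) cos(θ), y = ρ sin(φ) sin(θ), z = ρ cos(φ), and dV = ρ^2 sin(φ) dρ dφ dθ.

The integrand becomes 10, so

    ∭_E (10) dV = ∫_{0}^{2π} ∫_{0}^{π} ∫_{0}^{5} (10) · ρ^2 sin(φ) dρ dφ dθ.

Inner (ρ): 1250sin(φ)/3.
Middle (φ): 2500/3.
Outer (θ): 5000π/3.

Therefore the triple integral equals 5000π/3.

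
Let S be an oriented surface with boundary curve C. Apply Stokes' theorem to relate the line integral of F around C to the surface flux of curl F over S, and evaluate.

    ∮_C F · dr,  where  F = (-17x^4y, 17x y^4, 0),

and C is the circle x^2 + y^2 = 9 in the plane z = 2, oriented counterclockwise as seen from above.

Let S be the flat disk x^2 + y^2 ≤ 9 in the plane z = 2, with upward unit normal n̂ = ẑ. By Stokes' theorem,

    ∮_C F · dr = ∬_S (∇ × F) · n̂ dS = ∬_D (curl F)_z dA,

where D is the disk x^2 + y^2 ≤ 9.

Compute the curl of F = (-17x^4y, 17x y^4, 0):
    (∇ × F)_x = ∂F_z/∂y - ∂F_y/∂z = 0,
    (∇ × F)_y = ∂F_x/∂z - ∂F_z/∂x = 0,
    (∇ × F)_z = ∂F_y/∂x - ∂F_x/∂y = 17x^4 + 17y^4.

On z = 2, (curl F)_z = 17x^4 + 17y^4.

Convert to polar (x = r cos θ, y = r sin θ, dA = r dr dθ); the integrand becomes 17r^4(sin(θ)^4 + cos(θ)^4), so

    ∬_D (curl F)_z dA = ∫_0^{2π} ∫_0^{3} (17r^4(sin(θ)^4 + cos(θ)^4)) · r dr dθ.

Inner (r from 0 to 3): 4131sin(θ)^4/2 + 4131cos(θ)^4/2.
Outer (θ from 0 to 2π): 12393π/4.

Therefore ∮_C F · dr = 12393π/4.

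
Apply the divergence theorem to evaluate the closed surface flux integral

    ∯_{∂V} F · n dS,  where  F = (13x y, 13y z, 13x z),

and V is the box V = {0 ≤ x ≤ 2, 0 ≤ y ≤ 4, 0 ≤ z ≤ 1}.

By the divergence theorem,

    ∯_{∂V} F · n dS = ∭_V (∇ · F) dV.

Compute the divergence:
    ∇ · F = ∂F_x/∂x + ∂F_y/∂y + ∂F_z/∂z = 13y + 13z + 13x = 13x + 13y + 13z.

V is a rectangular box, so dV = dx dy dz with 0 ≤ x ≤ 2, 0 ≤ y ≤ 4, 0 ≤ z ≤ 1.

Integrate (13x + 13y + 13z) over V as an iterated integral:

    ∭_V (∇·F) dV = ∫_0^{2} ∫_0^{4} ∫_0^{1} (13x + 13y + 13z) dz dy dx.

Inner (z from 0 to 1): 13x + 13y + 13/2.
Middle (y from 0 to 4): 52x + 130.
Outer (x from 0 to 2): 364.

Therefore ∯_{∂V} F · n dS = 364.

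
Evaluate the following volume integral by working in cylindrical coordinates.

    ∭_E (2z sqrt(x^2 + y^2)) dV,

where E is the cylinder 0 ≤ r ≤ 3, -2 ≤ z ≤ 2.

In cylindrical coordinates, x = r cos(θ), y = r sin(θ), z = z, and dV = r dr dθ dz.

The integrand becomes 2r z, so

    ∭_E (2z sqrt(x^2 + y^2)) dV = ∫_{0}^{2π} ∫_{0}^{3} ∫_{-2}^{2} (2r z) · r dz dr dθ.

Inner (z): 0.
Middle (r from 0 to 3): 0.
Outer (θ): 0.

Therefore the triple integral equals 0.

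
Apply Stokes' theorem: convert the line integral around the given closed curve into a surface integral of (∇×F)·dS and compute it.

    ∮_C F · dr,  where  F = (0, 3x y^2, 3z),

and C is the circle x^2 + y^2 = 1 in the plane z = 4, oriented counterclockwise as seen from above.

Let S be the flat disk x^2 + y^2 ≤ 1 in the plane z = 4, with upward unit normal n̂ = ẑ. By Stokes' theorem,

    ∮_C F · dr = ∬_S (∇ × F) · n̂ dS = ∬_D (curl F)_z dA,

where D is the disk x^2 + y^2 ≤ 1.

Compute the curl of F = (0, 3x y^2, 3z):
    (∇ × F)_x = ∂F_z/∂y - ∂F_y/∂z = 0,
    (∇ × F)_y = ∂F_x/∂z - ∂F_z/∂x = 0,
    (∇ × F)_z = ∂F_y/∂x - ∂F_x/∂y = 3y^2.

On z = 4, (curl F)_z = 3y^2.

Convert to polar (x = r cos θ, y = r sin θ, dA = r dr dθ); the integrand becomes 3r^2sin(θ)^2, so

    ∬_D (curl F)_z dA = ∫_0^{2π} ∫_0^{1} (3r^2sin(θ)^2) · r dr dθ.

Inner (r from 0 to 1): 3sin(θ)^2/4.
Outer (θ from 0 to 2π): 3π/4.

Therefore ∮_C F · dr = 3π/4.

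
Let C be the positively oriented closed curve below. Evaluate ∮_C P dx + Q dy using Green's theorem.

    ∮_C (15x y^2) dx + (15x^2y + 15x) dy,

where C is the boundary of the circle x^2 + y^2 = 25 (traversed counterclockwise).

Green's theorem converts the closed line integral into a double integral over the enclosed region D:

    ∮_C P dx + Q dy = ∬_D (∂Q/∂x - ∂P/∂y) dA.

Here P = 15x y^2, Q = 15x^2y + 15x, so

    ∂Q/∂x = 30x y + 15,    ∂P/∂y = 30x y,
    ∂Q/∂x - ∂P/∂y = 15.

D is the region x^2 + y^2 ≤ 25. Evaluating the double integral:

In polar coordinates (x = r cos θ, y = r sin θ, dA = r dr dθ) the integrand becomes 15, so

    ∬_D (15) dA = ∫_0^{2π} ∫_0^{5} (15) · r dr dθ.

Inner (r from 0 to 5): 375/2.
Outer (θ from 0 to 2π): 375π.

Therefore ∮_C P dx + Q dy = 375π.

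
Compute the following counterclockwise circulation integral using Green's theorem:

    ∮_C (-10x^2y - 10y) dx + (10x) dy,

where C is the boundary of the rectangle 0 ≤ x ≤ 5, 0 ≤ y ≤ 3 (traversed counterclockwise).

Green's theorem converts the closed line integral into a double integral over the enclosed region D:

    ∮_C P dx + Q dy = ∬_D (∂Q/∂x - ∂P/∂y) dA.

Here P = -10x^2y - 10y, Q = 10x, so

    ∂Q/∂x = 10,    ∂P/∂y = -10x^2 - 10,
    ∂Q/∂x - ∂P/∂y = 10x^2 + 20.

D is the region 0 ≤ x ≤ 5, 0 ≤ y ≤ 3. Evaluating the double integral:

    ∬_D (10x^2 + 20) dA = ∫_0^{5} ∫_0^{3} (10x^2 + 20) dy dx.

Inner (y from 0 to 3): 30x^2 + 60.
Outer (x from 0 to 5): 1550.

Therefore ∮_C P dx + Q dy = 1550.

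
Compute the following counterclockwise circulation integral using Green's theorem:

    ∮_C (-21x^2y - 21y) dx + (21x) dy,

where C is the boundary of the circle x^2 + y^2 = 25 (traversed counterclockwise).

Green's theorem converts the closed line integral into a double integral over the enclosed region D:

    ∮_C P dx + Q dy = ∬_D (∂Q/∂x - ∂P/∂y) dA.

Here P = -21x^2y - 21y, Q = 21x, so

    ∂Q/∂x = 21,    ∂P/∂y = -21x^2 - 21,
    ∂Q/∂x - ∂P/∂y = 21x^2 + 42.

D is the region x^2 + y^2 ≤ 25. Evaluating the double integral:

In polar coordinates (x = r cos θ, y = r sin θ, dA = r dr dθ) the integrand becomes 21r^2cos(θ)^2 + 42, so

    ∬_D (21x^2 + 42) dA = ∫_0^{2π} ∫_0^{5} (21r^2cos(θ)^2 + 42) · r dr dθ.

Inner (r from 0 to 5): 13125cos(θ)^2/4 + 525.
Outer (θ from 0 to 2π): 17325π/4.

Therefore ∮_C P dx + Q dy = 17325π/4.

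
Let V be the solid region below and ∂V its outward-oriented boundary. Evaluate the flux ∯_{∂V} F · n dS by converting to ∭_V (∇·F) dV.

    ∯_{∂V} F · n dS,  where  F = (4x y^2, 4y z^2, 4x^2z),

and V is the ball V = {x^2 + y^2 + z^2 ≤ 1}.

By the divergence theorem,

    ∯_{∂V} F · n dS = ∭_V (∇ · F) dV.

Compute the divergence:
    ∇ · F = ∂F_x/∂x + ∂F_y/∂y + ∂F_z/∂z = 4y^2 + 4z^2 + 4x^2 = 4x^2 + 4y^2 + 4z^2.

In spherical coordinates, x = ρ sin(φ) cos(θ), y = ρ sin(φ) sin(θ), z = ρ cos(φ), dV = ρ^2 sin(φ) dρ dφ dθ, with 0 ≤ ρ ≤ 1, 0 ≤ φ ≤ π, 0 ≤ θ ≤ 2π.

The integrand, after substitution and multiplying by the volume element, becomes (4ρ^2) · ρ^2 sin(φ), so

    ∭_V (∇·F) dV = ∫_0^{2π} ∫_0^{π} ∫_0^{1} (4ρ^2) · ρ^2 sin(φ) dρ dφ dθ.

Inner (ρ from 0 to 1): 4sin(φ)/5.
Middle (φ from 0 to π): 8/5.
Outer (θ from 0 to 2π): 16π/5.

Therefore ∯_{∂V} F · n dS = 16π/5.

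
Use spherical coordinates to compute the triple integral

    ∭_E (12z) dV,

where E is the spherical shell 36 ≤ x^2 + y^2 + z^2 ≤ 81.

In spherical coordinates, x = ρ sin(φ) cos(θ), y = ρ sin(φ) sin(θ), z = ρ cos(φ), and dV = ρ^2 sin(φ) dρ dφ dθ.

The integrand becomes 12ρ cos(φ), so

    ∭_E (12z) dV = ∫_{0}^{2π} ∫_{0}^{π} ∫_{6}^{9} (12ρ cos(φ)) · ρ^2 sin(φ) dρ dφ dθ.

Inner (ρ): 15795sin(2φ)/2.
Middle (φ): 0.
Outer (θ): 0.

Therefore the triple integral equals 0.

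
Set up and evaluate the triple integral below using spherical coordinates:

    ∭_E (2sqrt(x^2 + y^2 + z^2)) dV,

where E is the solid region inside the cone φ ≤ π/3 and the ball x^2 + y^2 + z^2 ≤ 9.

In spherical coordinates, x = ρ sin(φ) cos(θ), y = ρ sin(φ) sin(θ), z = ρ cos(φ), and dV = ρ^2 sin(φ) dρ dφ dθ.

The integrand becomes 2ρ, so

    ∭_E (2sqrt(x^2 + y^2 + z^2)) dV = ∫_{0}^{2π} ∫_{0}^{π/3} ∫_{0}^{3} (2ρ) · ρ^2 sin(φ) dρ dφ dθ.

Inner (ρ): 81sin(φ)/2.
Middle (φ): 81/4.
Outer (θ): 81π/2.

Therefore the triple integral equals 81π/2.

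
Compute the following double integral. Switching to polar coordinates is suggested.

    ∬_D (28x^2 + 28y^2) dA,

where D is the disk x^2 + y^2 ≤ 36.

The region D is 0 ≤ r ≤ 6, 0 ≤ θ ≤ 2π in polar coordinates, where x = r cos(θ), y = r sin(θ), and dA = r dr dθ.

Under the substitution, the integrand becomes 28r^2, so

    ∬_D (28x^2 + 28y^2) dA = ∫_{0}^{2π} ∫_{0}^{6} (28r^2) · r dr dθ.

Inner integral (in r): ∫_{0}^{6} (28r^2) · r dr = 9072.

Outer integral (in θ): ∫_{0}^{2π} (9072) dθ = 18144π.

Therefore ∬_D (28x^2 + 28y^2) dA = 18144π.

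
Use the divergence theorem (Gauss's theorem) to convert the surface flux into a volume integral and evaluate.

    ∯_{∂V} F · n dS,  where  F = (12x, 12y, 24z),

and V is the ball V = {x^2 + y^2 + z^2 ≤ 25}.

By the divergence theorem,

    ∯_{∂V} F · n dS = ∭_V (∇ · F) dV.

Compute the divergence:
    ∇ · F = ∂F_x/∂x + ∂F_y/∂y + ∂F_z/∂z = 12 + 12 + 24 = 48.

In spherical coordinates, x = ρ sin(φ) cos(θ), y = ρ sin(φ) sin(θ), z = ρ cos(φ), dV = ρ^2 sin(φ) dρ dφ dθ, with 0 ≤ ρ ≤ 5, 0 ≤ φ ≤ π, 0 ≤ θ ≤ 2π.

The integrand, after substitution and multiplying by the volume element, becomes (48) · ρ^2 sin(φ), so

    ∭_V (∇·F) dV = ∫_0^{2π} ∫_0^{π} ∫_0^{5} (48) · ρ^2 sin(φ) dρ dφ dθ.

Inner (ρ from 0 to 5): 2000sin(φ).
Middle (φ from 0 to π): 4000.
Outer (θ from 0 to 2π): 8000π.

Therefore ∯_{∂V} F · n dS = 8000π.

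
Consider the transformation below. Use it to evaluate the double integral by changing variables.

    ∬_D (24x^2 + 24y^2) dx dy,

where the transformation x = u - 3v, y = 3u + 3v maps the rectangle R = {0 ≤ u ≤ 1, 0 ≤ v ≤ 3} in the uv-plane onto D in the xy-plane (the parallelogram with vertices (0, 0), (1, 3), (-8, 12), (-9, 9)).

Compute the Jacobian determinant of (x, y) with respect to (u, v):

    ∂(x,y)/∂(u,v) = | 1  -3 | = (1)(3) - (-3)(3) = 12.
                   | 3  3 |

Its absolute value is |J| = 12 (the area scaling factor).

Substituting x = u - 3v, y = 3u + 3v into the integrand,

    24x^2 + 24y^2 → 240u^2 + 288u v + 432v^2,

so the integral becomes

    ∬_R (240u^2 + 288u v + 432v^2) · |J| du dv = ∫_0^1 ∫_0^3 (2880u^2 + 3456u v + 5184v^2) dv du.

Inner (v): 8640u^2 + 15552u + 46656.
Outer (u): 57312.

Therefore ∬_D (24x^2 + 24y^2) dx dy = 57312.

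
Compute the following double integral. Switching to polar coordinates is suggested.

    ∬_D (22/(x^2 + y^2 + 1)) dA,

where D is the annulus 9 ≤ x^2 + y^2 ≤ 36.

The region D is 3 ≤ r ≤ 6, 0 ≤ θ ≤ 2π in polar coordinates, where x = r cos(θ), y = r sin(θ), and dA = r dr dθ.

Under the substitution, the integrand becomes 22/(r^2 + 1), so

    ∬_D (22/(x^2 + y^2 + 1)) dA = ∫_{0}^{2π} ∫_{3}^{6} (22/(r^2 + 1)) · r dr dθ.

Inner integral (in r): ∫_{3}^{6} (22/(r^2 + 1)) · r dr = log(177917621779460413/100000000000).

Outer integral (in θ): ∫_{0}^{2π} (log(177917621779460413/100000000000)) dθ = log((177917621779460413/100000000000)^(2π)).

Therefore ∬_D (22/(x^2 + y^2 + 1)) dA = log((177917621779460413/100000000000)^(2π)).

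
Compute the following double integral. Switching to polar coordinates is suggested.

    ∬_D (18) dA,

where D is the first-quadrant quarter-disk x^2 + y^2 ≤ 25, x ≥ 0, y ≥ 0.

The region D is 0 ≤ r ≤ 5, 0 ≤ θ ≤ π/2 in polar coordinates, where x = r cos(θ), y = r sin(θ), and dA = r dr dθ.

Under the substitution, the integrand becomes 18, so

    ∬_D (18) dA = ∫_{0}^{π/2} ∫_{0}^{5} (18) · r dr dθ.

Inner integral (in r): ∫_{0}^{5} (18) · r dr = 225.

Outer integral (in θ): ∫_{0}^{π/2} (225) dθ = 225π/2.

Therefore ∬_D (18) dA = 225π/2.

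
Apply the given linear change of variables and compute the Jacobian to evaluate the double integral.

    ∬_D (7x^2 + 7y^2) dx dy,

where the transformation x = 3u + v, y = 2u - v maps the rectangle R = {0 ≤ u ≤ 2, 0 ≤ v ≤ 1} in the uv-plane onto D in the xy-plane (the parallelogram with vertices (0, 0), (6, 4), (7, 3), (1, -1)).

Compute the Jacobian determinant of (x, y) with respect to (u, v):

    ∂(x,y)/∂(u,v) = | 3  1 | = (3)(-1) - (1)(2) = -5.
                   | 2  -1 |

Its absolute value is |J| = 5 (the area scaling factor).

Substituting x = 3u + v, y = 2u - v into the integrand,

    7x^2 + 7y^2 → 91u^2 + 14u v + 14v^2,

so the integral becomes

    ∬_R (91u^2 + 14u v + 14v^2) · |J| du dv = ∫_0^2 ∫_0^1 (455u^2 + 70u v + 70v^2) dv du.

Inner (v): 455u^2 + 35u + 70/3.
Outer (u): 1330.

Therefore ∬_D (7x^2 + 7y^2) dx dy = 1330.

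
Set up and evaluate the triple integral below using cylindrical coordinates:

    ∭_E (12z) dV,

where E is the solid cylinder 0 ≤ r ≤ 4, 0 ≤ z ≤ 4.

In cylindrical coordinates, x = r cos(θ), y = r sin(θ), z = z, and dV = r dr dθ dz.

The integrand becomes 12z, so

    ∭_E (12z) dV = ∫_{0}^{2π} ∫_{0}^{4} ∫_{0}^{4} (12z) · r dz dr dθ.

Inner (z): 96r.
Middle (r from 0 to 4): 768.
Outer (θ): 1536π.

Therefore the triple integral equals 1536π.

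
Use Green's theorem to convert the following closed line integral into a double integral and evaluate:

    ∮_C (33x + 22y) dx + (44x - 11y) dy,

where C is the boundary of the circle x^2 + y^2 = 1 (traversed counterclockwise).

Green's theorem converts the closed line integral into a double integral over the enclosed region D:

    ∮_C P dx + Q dy = ∬_D (∂Q/∂x - ∂P/∂y) dA.

Here P = 33x + 22y, Q = 44x - 11y, so

    ∂Q/∂x = 44,    ∂P/∂y = 22,
    ∂Q/∂x - ∂P/∂y = 22.

D is the region x^2 + y^2 ≤ 1. Evaluating the double integral:

In polar coordinates (x = r cos θ, y = r sin θ, dA = r dr dθ) the integrand becomes 22, so

    ∬_D (22) dA = ∫_0^{2π} ∫_0^{1} (22) · r dr dθ.

Inner (r from 0 to 1): 11.
Outer (θ from 0 to 2π): 22π.

Therefore ∮_C P dx + Q dy = 22π.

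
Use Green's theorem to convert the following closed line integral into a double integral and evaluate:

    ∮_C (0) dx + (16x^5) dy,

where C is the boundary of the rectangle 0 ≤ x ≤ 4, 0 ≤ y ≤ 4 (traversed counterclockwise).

Green's theorem converts the closed line integral into a double integral over the enclosed region D:

    ∮_C P dx + Q dy = ∬_D (∂Q/∂x - ∂P/∂y) dA.

Here P = 0, Q = 16x^5, so

    ∂Q/∂x = 80x^4,    ∂P/∂y = 0,
    ∂Q/∂x - ∂P/∂y = 80x^4.

D is the region 0 ≤ x ≤ 4, 0 ≤ y ≤ 4. Evaluating the double integral:

    ∬_D (80x^4) dA = ∫_0^{4} ∫_0^{4} (80x^4) dy dx.

Inner (y from 0 to 4): 320x^4.
Outer (x from 0 to 4): 65536.

Therefore ∮_C P dx + Q dy = 65536.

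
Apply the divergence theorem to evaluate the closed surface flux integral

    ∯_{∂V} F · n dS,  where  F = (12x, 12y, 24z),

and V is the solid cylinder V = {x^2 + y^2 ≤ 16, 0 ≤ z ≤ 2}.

By the divergence theorem,

    ∯_{∂V} F · n dS = ∭_V (∇ · F) dV.

Compute the divergence:
    ∇ · F = ∂F_x/∂x + ∂F_y/∂y + ∂F_z/∂z = 12 + 12 + 24 = 48.

In cylindrical coordinates, x = r cos(θ), y = r sin(θ), z = z, dV = r dr dθ dz, with 0 ≤ r ≤ 4, 0 ≤ θ ≤ 2π, 0 ≤ z ≤ 2.

The integrand, after substitution and multiplying by the volume element, becomes (48) · r, so

    ∭_V (∇·F) dV = ∫_0^{2π} ∫_0^{4} ∫_0^{2} (48) · r dz dr dθ.

Inner (z from 0 to 2): 96r.
Middle (r from 0 to 4): 768.
Outer (θ from 0 to 2π): 1536π.

Therefore ∯_{∂V} F · n dS = 1536π.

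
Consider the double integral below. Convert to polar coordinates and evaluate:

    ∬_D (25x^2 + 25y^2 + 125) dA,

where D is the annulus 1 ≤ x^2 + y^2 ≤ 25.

The region D is 1 ≤ r ≤ 5, 0 ≤ θ ≤ 2π in polar coordinates, where x = r cos(θ), y = r sin(θ), and dA = r dr dθ.

Under the substitution, the integrand becomes 25r^2 + 125, so

    ∬_D (25x^2 + 25y^2 + 125) dA = ∫_{0}^{2π} ∫_{1}^{5} (25r^2 + 125) · r dr dθ.

Inner integral (in r): ∫_{1}^{5} (25r^2 + 125) · r dr = 5400.

Outer integral (in θ): ∫_{0}^{2π} (5400) dθ = 10800π.

Therefore ∬_D (25x^2 + 25y^2 + 125) dA = 10800π.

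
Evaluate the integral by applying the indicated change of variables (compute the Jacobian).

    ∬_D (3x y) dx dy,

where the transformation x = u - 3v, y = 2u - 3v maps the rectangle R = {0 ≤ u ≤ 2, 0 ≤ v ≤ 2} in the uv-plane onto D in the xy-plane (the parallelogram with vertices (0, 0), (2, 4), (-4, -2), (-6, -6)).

Compute the Jacobian determinant of (x, y) with respect to (u, v):

    ∂(x,y)/∂(u,v) = | 1  -3 | = (1)(-3) - (-3)(2) = 3.
                   | 2  -3 |

Its absolute value is |J| = 3 (the area scaling factor).

Substituting x = u - 3v, y = 2u - 3v into the integrand,

    3x y → 6u^2 - 27u v + 27v^2,

so the integral becomes

    ∬_R (6u^2 - 27u v + 27v^2) · |J| du dv = ∫_0^2 ∫_0^2 (18u^2 - 81u v + 81v^2) dv du.

Inner (v): 36u^2 - 162u + 216.
Outer (u): 204.

Therefore ∬_D (3x y) dx dy = 204.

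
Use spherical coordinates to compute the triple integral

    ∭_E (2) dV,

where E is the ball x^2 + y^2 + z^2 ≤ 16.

In spherical coordinates, x = ρ sin(φ) cos(θ), y = ρ sin(φ) sin(θ), z = ρ cos(φ), and dV = ρ^2 sin(φ) dρ dφ dθ.

The integrand becomes 2, so

    ∭_E (2) dV = ∫_{0}^{2π} ∫_{0}^{π} ∫_{0}^{4} (2) · ρ^2 sin(φ) dρ dφ dθ.

Inner (ρ): 128sin(φ)/3.
Middle (φ): 256/3.
Outer (θ): 512π/3.

Therefore the triple integral equals 512π/3.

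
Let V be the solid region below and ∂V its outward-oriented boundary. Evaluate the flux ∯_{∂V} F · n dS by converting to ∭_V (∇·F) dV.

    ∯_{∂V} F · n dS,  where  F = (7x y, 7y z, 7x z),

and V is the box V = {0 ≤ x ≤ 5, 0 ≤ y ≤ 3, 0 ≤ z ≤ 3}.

By the divergence theorem,

    ∯_{∂V} F · n dS = ∭_V (∇ · F) dV.

Compute the divergence:
    ∇ · F = ∂F_x/∂x + ∂F_y/∂y + ∂F_z/∂z = 7y + 7z + 7x = 7x + 7y + 7z.

V is a rectangular box, so dV = dx dy dz with 0 ≤ x ≤ 5, 0 ≤ y ≤ 3, 0 ≤ z ≤ 3.

Integrate (7x + 7y + 7z) over V as an iterated integral:

    ∭_V (∇·F) dV = ∫_0^{5} ∫_0^{3} ∫_0^{3} (7x + 7y + 7z) dz dy dx.

Inner (z from 0 to 3): 21x + 21y + 63/2.
Middle (y from 0 to 3): 63x + 189.
Outer (x from 0 to 5): 3465/2.

Therefore ∯_{∂V} F · n dS = 3465/2.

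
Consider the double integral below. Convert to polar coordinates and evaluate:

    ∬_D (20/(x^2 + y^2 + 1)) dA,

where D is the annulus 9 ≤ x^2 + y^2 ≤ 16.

The region D is 3 ≤ r ≤ 4, 0 ≤ θ ≤ 2π in polar coordinates, where x = r cos(θ), y = r sin(θ), and dA = r dr dθ.

Under the substitution, the integrand becomes 20/(r^2 + 1), so

    ∬_D (20/(x^2 + y^2 + 1)) dA = ∫_{0}^{2π} ∫_{3}^{4} (20/(r^2 + 1)) · r dr dθ.

Inner integral (in r): ∫_{3}^{4} (20/(r^2 + 1)) · r dr = log(2015993900449/10000000000).

Outer integral (in θ): ∫_{0}^{2π} (log(2015993900449/10000000000)) dθ = log((2015993900449/10000000000)^(2π)).

Therefore ∬_D (20/(x^2 + y^2 + 1)) dA = log((2015993900449/10000000000)^(2π)).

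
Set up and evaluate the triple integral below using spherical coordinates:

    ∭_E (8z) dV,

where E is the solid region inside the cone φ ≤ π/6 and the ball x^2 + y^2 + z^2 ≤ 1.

In spherical coordinates, x = ρ sin(φ) cos(θ), y = ρ sin(φ) sin(θ), z = ρ cos(φ), and dV = ρ^2 sin(φ) dρ dφ dθ.

The integrand becomes 8ρ cos(φ), so

    ∭_E (8z) dV = ∫_{0}^{2π} ∫_{0}^{π/6} ∫_{0}^{1} (8ρ cos(φ)) · ρ^2 sin(φ) dρ dφ dθ.

Inner (ρ): sin(2φ).
Middle (φ): 1/4.
Outer (θ): π/2.

Therefore the triple integral equals π/2.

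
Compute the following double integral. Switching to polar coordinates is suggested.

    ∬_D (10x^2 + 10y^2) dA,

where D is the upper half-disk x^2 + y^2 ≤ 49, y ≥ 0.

The region D is 0 ≤ r ≤ 7, 0 ≤ θ ≤ π in polar coordinates, where x = r cos(θ), y = r sin(θ), and dA = r dr dθ.

Under the substitution, the integrand becomes 10r^2, so

    ∬_D (10x^2 + 10y^2) dA = ∫_{0}^{π} ∫_{0}^{7} (10r^2) · r dr dθ.

Inner integral (in r): ∫_{0}^{7} (10r^2) · r dr = 12005/2.

Outer integral (in θ): ∫_{0}^{π} (12005/2) dθ = 12005π/2.

Therefore ∬_D (10x^2 + 10y^2) dA = 12005π/2.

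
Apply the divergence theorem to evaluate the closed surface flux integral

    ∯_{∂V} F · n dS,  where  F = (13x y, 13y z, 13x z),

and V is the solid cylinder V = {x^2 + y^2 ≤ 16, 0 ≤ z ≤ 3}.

By the divergence theorem,

    ∯_{∂V} F · n dS = ∭_V (∇ · F) dV.

Compute the divergence:
    ∇ · F = ∂F_x/∂x + ∂F_y/∂y + ∂F_z/∂z = 13y + 13z + 13x = 13x + 13y + 13z.

In cylindrical coordinates, x = r cos(θ), y = r sin(θ), z = z, dV = r dr dθ dz, with 0 ≤ r ≤ 4, 0 ≤ θ ≤ 2π, 0 ≤ z ≤ 3.

The integrand, after substitution and multiplying by the volume element, becomes (13sqrt(2)r sin(θ + π/4) + 13z) · r, so

    ∭_V (∇·F) dV = ∫_0^{2π} ∫_0^{4} ∫_0^{3} (13sqrt(2)r sin(θ + π/4) + 13z) · r dz dr dθ.

Inner (z from 0 to 3): 39r (2sqrt(2)r sin(θ + π/4) + 3)/2.
Middle (r from 0 to 4): 832sqrt(2)sin(θ + π/4) + 468.
Outer (θ from 0 to 2π): 936π.

Therefore ∯_{∂V} F · n dS = 936π.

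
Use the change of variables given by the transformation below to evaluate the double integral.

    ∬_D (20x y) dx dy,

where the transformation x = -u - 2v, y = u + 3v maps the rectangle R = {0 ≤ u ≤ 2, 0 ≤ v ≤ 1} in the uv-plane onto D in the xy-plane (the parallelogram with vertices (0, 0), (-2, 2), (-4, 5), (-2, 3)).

Compute the Jacobian determinant of (x, y) with respect to (u, v):

    ∂(x,y)/∂(u,v) = | -1  -2 | = (-1)(3) - (-2)(1) = -1.
                   | 1  3 |

Its absolute value is |J| = 1 (the area scaling factor).

Substituting x = -u - 2v, y = u + 3v into the integrand,

    20x y → -20u^2 - 100u v - 120v^2,

so the integral becomes

    ∬_R (-20u^2 - 100u v - 120v^2) · |J| du dv = ∫_0^2 ∫_0^1 (-20u^2 - 100u v - 120v^2) dv du.

Inner (v): -20u^2 - 50u - 40.
Outer (u): -700/3.

Therefore ∬_D (20x y) dx dy = -700/3.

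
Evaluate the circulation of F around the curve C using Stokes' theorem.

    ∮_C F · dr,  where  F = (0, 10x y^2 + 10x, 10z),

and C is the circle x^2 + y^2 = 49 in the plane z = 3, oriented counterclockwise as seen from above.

Let S be the flat disk x^2 + y^2 ≤ 49 in the plane z = 3, with upward unit normal n̂ = ẑ. By Stokes' theorem,

    ∮_C F · dr = ∬_S (∇ × F) · n̂ dS = ∬_D (curl F)_z dA,

where D is the disk x^2 + y^2 ≤ 49.

Compute the curl of F = (0, 10x y^2 + 10x, 10z):
    (∇ × F)_x = ∂F_z/∂y - ∂F_y/∂z = 0,
    (∇ × F)_y = ∂F_x/∂z - ∂F_z/∂x = 0,
    (∇ × F)_z = ∂F_y/∂x - ∂F_x/∂y = 10y^2 + 10.

On z = 3, (curl F)_z = 10y^2 + 10.

Convert to polar (x = r cos θ, y = r sin θ, dA = r dr dθ); the integrand becomes 10r^2sin(θ)^2 + 10, so

    ∬_D (curl F)_z dA = ∫_0^{2π} ∫_0^{7} (10r^2sin(θ)^2 + 10) · r dr dθ.

Inner (r from 0 to 7): 12005sin(θ)^2/2 + 245.
Outer (θ from 0 to 2π): 12985π/2.

Therefore ∮_C F · dr = 12985π/2.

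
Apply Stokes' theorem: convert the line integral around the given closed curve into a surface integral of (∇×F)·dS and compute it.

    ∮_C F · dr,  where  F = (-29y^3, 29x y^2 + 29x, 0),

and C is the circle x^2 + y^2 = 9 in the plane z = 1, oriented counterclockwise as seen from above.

Let S be the flat disk x^2 + y^2 ≤ 9 in the plane z = 1, with upward unit normal n̂ = ẑ. By Stokes' theorem,

    ∮_C F · dr = ∬_S (∇ × F) · n̂ dS = ∬_D (curl F)_z dA,

where D is the disk x^2 + y^2 ≤ 9.

Compute the curl of F = (-29y^3, 29x y^2 + 29x, 0):
    (∇ × F)_x = ∂F_z/∂y - ∂F_y/∂z = 0,
    (∇ × F)_y = ∂F_x/∂z - ∂F_z/∂x = 0,
    (∇ × F)_z = ∂F_y/∂x - ∂F_x/∂y = 116y^2 + 29.

On z = 1, (curl F)_z = 116y^2 + 29.

Convert to polar (x = r cos θ, y = r sin θ, dA = r dr dθ); the integrand becomes 116r^2sin(θ)^2 + 29, so

    ∬_D (curl F)_z dA = ∫_0^{2π} ∫_0^{3} (116r^2sin(θ)^2 + 29) · r dr dθ.

Inner (r from 0 to 3): 2349sin(θ)^2 + 261/2.
Outer (θ from 0 to 2π): 2610π.

Therefore ∮_C F · dr = 2610π.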